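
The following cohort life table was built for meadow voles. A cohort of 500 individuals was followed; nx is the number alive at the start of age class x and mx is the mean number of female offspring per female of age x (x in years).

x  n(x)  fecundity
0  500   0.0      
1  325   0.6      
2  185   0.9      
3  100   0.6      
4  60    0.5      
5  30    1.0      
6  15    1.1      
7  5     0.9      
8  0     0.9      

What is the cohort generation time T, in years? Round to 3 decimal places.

2.206

lx = nx/n0 = nx/500: 1, 0.65, 0.37, 0.2, 0.12, 0.06, 0.03, 0.01, 0
lx·mx: 0, 0.39, 0.333, 0.12, 0.06, 0.06, 0.033, 0.009, 0 → R0 = 1.005
x·lx·mx: 0, 0.39, 0.666, 0.36, 0.24, 0.3, 0.198, 0.063, 0 → Σ = 2.217
T = 2.217 / 1.005 = 2.20597… → 2.206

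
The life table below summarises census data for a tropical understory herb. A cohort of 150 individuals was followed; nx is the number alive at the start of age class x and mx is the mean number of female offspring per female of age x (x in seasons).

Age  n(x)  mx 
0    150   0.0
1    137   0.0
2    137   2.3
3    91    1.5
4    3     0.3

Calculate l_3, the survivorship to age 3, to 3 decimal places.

l_3 = n_3/n_0 = 91/150 = 0.606667… → 0.607

0.607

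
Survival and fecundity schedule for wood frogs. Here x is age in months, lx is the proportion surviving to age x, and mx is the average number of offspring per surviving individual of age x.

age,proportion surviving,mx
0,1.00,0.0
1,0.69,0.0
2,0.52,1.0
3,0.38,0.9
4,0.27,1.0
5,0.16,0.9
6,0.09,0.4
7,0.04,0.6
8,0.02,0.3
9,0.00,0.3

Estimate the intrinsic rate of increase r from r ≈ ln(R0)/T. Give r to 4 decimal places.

0.0918

R0 = Σ lx·mx = 0 + 0 + 0.52 + 0.342 + 0.27 + 0.144 + 0.036 + 0.024 + 0.006 + 0 = 1.342
Σ x·lx·mx = 4.298; T = 4.298/1.342 = 3.20268…
r ≈ ln(R0)/T = ln(1.342)/3.20268… = 0.091848… → 0.0918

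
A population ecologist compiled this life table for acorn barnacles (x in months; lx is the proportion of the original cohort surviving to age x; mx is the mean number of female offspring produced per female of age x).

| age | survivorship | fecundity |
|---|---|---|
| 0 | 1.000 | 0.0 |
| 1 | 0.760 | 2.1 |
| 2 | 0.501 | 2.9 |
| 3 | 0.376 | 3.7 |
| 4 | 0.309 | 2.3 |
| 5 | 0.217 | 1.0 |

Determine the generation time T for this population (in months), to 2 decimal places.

2.35

lx·mx: 0, 1.596, 1.4529, 1.3912, 0.7107, 0.217 → R0 = 5.3678
x·lx·mx: 0, 1.596, 2.9058, 4.1736, 2.8428, 1.085 → Σ = 12.6032
T = 12.6032 / 5.3678 = 2.347927… → 2.35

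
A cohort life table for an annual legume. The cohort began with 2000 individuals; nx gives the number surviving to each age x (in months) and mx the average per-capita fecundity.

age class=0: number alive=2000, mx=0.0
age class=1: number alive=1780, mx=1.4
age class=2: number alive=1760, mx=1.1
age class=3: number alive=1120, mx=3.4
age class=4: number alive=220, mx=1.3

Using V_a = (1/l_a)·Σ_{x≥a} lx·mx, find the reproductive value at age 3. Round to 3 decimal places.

3.655

lx = nx/n0 = nx/2000: 1, 0.89, 0.88, 0.56, 0.11
lx·mx for x ≥ 3: 1.904, 0.143 → sum = 2.047
V_3 = 2.047 / l_3 = 2.047 / 0.56 = 3.655357… → 3.655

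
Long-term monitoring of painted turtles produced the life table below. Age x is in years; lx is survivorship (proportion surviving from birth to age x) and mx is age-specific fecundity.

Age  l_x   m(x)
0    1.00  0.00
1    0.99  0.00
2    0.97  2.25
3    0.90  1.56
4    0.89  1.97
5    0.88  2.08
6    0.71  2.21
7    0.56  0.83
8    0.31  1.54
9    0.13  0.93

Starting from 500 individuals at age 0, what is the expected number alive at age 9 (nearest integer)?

Expected survivors = N0 · l_9 = 500 × 0.13 = 65 → 65

65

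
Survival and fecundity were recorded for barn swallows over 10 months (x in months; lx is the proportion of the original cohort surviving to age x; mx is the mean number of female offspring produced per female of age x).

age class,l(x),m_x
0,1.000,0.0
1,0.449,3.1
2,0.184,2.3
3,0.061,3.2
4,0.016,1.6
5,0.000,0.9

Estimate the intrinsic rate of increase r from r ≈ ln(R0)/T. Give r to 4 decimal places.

0.4946

R0 = Σ lx·mx = 0 + 1.3919 + 0.4232 + 0.1952 + 0.0256 + 0 = 2.0359
Σ x·lx·mx = 2.9263; T = 2.9263/2.0359 = 1.43735…
r ≈ ln(R0)/T = ln(2.0359)/1.43735… = 0.494617… → 0.4946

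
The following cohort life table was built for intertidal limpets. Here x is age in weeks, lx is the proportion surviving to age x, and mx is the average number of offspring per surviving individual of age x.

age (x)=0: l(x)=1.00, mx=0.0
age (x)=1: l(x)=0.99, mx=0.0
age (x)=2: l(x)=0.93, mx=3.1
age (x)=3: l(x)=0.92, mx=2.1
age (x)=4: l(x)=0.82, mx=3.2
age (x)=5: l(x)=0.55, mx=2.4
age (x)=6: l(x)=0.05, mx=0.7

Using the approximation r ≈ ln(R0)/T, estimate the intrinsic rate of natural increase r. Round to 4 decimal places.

R0 = Σ lx·mx = 0 + 0 + 2.883 + 1.932 + 2.624 + 1.32 + 0.035 = 8.794
Σ x·lx·mx = 28.868; T = 28.868/8.794 = 3.28269…
r ≈ ln(R0)/T = ln(8.794)/3.28269… = 0.662282… → 0.6623

0.6623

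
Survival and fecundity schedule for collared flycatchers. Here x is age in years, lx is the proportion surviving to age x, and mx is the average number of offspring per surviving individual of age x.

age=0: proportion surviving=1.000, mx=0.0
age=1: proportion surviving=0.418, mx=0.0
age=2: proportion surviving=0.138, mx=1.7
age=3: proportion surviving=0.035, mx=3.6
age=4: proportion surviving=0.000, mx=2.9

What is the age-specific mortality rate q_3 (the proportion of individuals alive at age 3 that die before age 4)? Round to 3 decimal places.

1.000

q_3 = (l_3 − l_4) / l_3 = (0.035 − 0) / 0.035
     = 0.035 / 0.035 = 1 → 1.000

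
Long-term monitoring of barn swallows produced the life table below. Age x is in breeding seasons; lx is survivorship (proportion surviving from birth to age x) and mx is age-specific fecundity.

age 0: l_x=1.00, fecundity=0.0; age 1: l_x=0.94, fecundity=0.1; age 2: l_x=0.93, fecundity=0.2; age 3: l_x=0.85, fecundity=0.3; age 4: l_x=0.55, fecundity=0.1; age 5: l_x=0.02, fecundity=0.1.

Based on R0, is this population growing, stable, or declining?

declining

R0 = Σ lx·mx = 0 + 0.094 + 0.186 + 0.255 + 0.055 + 0.002 = 0.592
R0 < 1, so the population is declining.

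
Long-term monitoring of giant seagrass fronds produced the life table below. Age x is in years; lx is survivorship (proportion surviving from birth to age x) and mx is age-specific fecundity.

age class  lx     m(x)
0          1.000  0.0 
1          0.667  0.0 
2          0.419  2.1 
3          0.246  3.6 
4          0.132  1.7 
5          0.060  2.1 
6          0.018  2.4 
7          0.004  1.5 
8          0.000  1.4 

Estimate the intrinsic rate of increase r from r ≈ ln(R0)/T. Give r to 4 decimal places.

0.2678

R0 = Σ lx·mx = 0 + 0 + 0.8799 + 0.8856 + 0.2244 + 0.126 + 0.0432 + 0.006 + 0 = 2.1651
Σ x·lx·mx = 6.2454; T = 6.2454/2.1651 = 2.88458…
r ≈ ln(R0)/T = ln(2.1651)/2.88458… = 0.267792… → 0.2678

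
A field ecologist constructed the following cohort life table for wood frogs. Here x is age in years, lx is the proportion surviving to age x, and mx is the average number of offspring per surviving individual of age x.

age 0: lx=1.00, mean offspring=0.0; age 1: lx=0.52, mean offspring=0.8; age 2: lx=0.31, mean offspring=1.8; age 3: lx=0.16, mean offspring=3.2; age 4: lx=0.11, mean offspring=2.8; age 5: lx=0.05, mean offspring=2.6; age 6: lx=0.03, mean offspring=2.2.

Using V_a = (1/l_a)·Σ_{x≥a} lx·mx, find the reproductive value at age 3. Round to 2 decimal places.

lx·mx for x ≥ 3: 0.512, 0.308, 0.13, 0.066 → sum = 1.016
V_3 = 1.016 / l_3 = 1.016 / 0.16 = 6.35 → 6.35

6.35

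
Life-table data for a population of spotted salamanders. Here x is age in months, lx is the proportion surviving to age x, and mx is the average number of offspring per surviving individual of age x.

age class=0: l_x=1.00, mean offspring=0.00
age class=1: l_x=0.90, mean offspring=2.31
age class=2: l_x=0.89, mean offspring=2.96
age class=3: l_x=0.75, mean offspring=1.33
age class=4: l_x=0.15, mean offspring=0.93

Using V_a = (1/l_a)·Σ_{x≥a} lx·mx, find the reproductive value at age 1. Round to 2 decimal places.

lx·mx for x ≥ 1: 2.079, 2.6344, 0.9975, 0.1395 → sum = 5.8504
V_1 = 5.8504 / l_1 = 5.8504 / 0.9 = 6.500444… → 6.50

6.50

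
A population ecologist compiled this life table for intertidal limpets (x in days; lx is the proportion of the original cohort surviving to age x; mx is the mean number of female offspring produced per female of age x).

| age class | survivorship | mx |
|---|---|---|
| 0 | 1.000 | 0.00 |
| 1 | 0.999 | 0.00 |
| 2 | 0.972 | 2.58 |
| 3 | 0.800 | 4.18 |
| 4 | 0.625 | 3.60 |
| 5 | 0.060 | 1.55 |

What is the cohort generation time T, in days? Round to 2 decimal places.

lx·mx: 0, 0, 2.50776, 3.344, 2.25, 0.093 → R0 = 8.19476
x·lx·mx: 0, 0, 5.01552, 10.032, 9, 0.465 → Σ = 24.51252
T = 24.51252 / 8.19476 = 2.991243… → 2.99

2.99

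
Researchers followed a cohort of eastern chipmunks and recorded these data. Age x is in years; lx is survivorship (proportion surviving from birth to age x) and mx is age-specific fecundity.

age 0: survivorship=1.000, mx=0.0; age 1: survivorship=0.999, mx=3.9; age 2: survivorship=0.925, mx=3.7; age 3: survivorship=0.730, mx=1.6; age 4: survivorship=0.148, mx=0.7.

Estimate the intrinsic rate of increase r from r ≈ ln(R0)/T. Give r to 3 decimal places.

1.260

R0 = Σ lx·mx = 0 + 3.8961 + 3.4225 + 1.168 + 0.1036 = 8.5902
Σ x·lx·mx = 14.6595; T = 14.6595/8.5902 = 1.70654…
r ≈ ln(R0)/T = ln(8.5902)/1.70654… = 1.26023… → 1.260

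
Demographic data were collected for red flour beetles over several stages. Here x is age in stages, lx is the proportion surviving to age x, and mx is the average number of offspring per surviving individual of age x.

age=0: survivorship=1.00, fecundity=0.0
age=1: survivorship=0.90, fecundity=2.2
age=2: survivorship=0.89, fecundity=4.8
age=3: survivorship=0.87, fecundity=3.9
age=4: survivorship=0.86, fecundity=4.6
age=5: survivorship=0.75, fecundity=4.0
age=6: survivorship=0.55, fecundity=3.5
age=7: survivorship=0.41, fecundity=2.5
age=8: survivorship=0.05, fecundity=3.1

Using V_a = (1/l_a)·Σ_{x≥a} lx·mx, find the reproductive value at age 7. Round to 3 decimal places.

2.878

lx·mx for x ≥ 7: 1.025, 0.155 → sum = 1.18
V_7 = 1.18 / l_7 = 1.18 / 0.41 = 2.878049… → 2.878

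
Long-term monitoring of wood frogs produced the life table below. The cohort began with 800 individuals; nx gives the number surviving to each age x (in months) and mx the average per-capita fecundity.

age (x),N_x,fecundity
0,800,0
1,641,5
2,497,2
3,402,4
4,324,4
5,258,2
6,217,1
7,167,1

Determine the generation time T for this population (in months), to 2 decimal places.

2.53

lx = nx/n0 = nx/800: 1, 0.80125, 0.62125, 0.5025, 0.405, 0.3225, 0.27125, 0.20875
lx·mx: 0, 4.00625, 1.2425, 2.01, 1.62, 0.645, 0.27125, 0.20875 → R0 = 10.00375
x·lx·mx: 0, 4.00625, 2.485, 6.03, 6.48, 3.225, 1.6275, 1.46125 → Σ = 25.315
T = 25.315 / 10.00375 = 2.530551… → 2.53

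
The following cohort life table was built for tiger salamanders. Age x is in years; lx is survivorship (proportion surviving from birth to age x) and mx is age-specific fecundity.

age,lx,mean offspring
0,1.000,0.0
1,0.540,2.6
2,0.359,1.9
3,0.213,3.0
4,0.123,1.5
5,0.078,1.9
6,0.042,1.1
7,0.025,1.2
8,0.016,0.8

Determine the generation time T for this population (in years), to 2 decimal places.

lx·mx: 0, 1.404, 0.6821, 0.639, 0.1845, 0.1482, 0.0462, 0.03, 0.0128 → R0 = 3.1468
x·lx·mx: 0, 1.404, 1.3642, 1.917, 0.738, 0.741, 0.2772, 0.21, 0.1024 → Σ = 6.7538
T = 6.7538 / 3.1468 = 2.146244… → 2.15

2.15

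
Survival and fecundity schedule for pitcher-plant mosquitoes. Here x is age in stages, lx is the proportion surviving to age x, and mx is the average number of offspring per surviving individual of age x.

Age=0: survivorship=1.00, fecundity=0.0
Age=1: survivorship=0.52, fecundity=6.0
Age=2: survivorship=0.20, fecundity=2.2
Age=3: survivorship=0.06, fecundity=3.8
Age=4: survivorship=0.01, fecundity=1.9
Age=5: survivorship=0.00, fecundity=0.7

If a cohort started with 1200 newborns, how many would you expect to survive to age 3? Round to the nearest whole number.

Expected survivors = N0 · l_3 = 1200 × 0.06 = 72 → 72

72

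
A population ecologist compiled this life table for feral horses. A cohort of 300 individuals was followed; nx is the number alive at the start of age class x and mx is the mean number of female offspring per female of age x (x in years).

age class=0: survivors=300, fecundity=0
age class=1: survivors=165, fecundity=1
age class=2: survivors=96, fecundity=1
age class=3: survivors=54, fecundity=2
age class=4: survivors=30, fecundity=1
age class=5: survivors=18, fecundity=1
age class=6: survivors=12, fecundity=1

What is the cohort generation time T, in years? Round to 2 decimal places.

lx = nx/n0 = nx/300: 1, 0.55, 0.32, 0.18, 0.1, 0.06, 0.04
lx·mx: 0, 0.55, 0.32, 0.36, 0.1, 0.06, 0.04 → R0 = 1.43
x·lx·mx: 0, 0.55, 0.64, 1.08, 0.4, 0.3, 0.24 → Σ = 3.21
T = 3.21 / 1.43 = 2.244755… → 2.24

2.24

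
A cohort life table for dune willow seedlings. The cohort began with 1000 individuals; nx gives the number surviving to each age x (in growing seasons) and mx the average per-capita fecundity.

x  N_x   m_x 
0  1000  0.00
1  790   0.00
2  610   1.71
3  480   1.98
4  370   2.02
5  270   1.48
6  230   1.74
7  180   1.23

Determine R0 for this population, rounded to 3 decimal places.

3.762

lx = nx/n0 = nx/1000: 1, 0.79, 0.61, 0.48, 0.37, 0.27, 0.23, 0.18
lx·mx by age: 0, 0, 1.0431, 0.9504, 0.7474, 0.3996, 0.4002, 0.2214
R0 = Σ lx·mx = 3.7621 → 3.762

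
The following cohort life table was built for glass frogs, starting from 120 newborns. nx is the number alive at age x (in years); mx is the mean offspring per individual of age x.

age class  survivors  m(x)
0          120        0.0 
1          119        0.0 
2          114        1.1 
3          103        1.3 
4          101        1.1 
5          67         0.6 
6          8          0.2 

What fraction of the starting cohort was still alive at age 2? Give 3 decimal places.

l_2 = n_2/n_0 = 114/120 = 0.95 → 0.950

0.950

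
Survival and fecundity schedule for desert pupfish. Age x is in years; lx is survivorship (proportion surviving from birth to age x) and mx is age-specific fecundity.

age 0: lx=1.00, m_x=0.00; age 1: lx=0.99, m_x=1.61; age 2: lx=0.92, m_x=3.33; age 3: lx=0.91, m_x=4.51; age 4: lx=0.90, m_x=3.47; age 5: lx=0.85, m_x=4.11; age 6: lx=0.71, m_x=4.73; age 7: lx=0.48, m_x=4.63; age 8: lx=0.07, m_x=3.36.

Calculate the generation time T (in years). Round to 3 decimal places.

4.132

lx·mx: 0, 1.5939, 3.0636, 4.1041, 3.123, 3.4935, 3.3583, 2.2224, 0.2352 → R0 = 21.194
x·lx·mx: 0, 1.5939, 6.1272, 12.3123, 12.492, 17.4675, 20.1498, 15.5568, 1.8816 → Σ = 87.5811
T = 87.5811 / 21.194 = 4.132353… → 4.132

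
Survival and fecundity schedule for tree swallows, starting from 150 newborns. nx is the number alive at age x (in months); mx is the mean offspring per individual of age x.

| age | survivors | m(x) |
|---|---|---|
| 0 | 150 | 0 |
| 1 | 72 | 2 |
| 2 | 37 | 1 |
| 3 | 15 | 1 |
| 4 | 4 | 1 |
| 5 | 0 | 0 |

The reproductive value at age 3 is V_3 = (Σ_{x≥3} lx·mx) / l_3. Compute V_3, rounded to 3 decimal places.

1.267

lx = nx/n0 = nx/150: 1, 0.48, 0.24667…, 0.1, 0.02667…, 0
lx·mx for x ≥ 3: 0.1, 0.026667…, 0 → sum = 0.126667…
V_3 = 0.126667… / l_3 = 0.126667… / 0.1 = 1.266667… → 1.267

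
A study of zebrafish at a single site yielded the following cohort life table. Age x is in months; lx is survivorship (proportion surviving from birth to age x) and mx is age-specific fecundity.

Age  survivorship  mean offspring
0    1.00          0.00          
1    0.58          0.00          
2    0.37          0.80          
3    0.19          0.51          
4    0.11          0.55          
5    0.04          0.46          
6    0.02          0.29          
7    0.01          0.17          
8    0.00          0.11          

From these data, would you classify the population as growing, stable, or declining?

declining

R0 = Σ lx·mx = 0 + 0 + 0.296 + 0.0969 + 0.0605 + 0.0184 + 0.0058 + 0.0017 + 0 = 0.4793
R0 < 1, so the population is declining.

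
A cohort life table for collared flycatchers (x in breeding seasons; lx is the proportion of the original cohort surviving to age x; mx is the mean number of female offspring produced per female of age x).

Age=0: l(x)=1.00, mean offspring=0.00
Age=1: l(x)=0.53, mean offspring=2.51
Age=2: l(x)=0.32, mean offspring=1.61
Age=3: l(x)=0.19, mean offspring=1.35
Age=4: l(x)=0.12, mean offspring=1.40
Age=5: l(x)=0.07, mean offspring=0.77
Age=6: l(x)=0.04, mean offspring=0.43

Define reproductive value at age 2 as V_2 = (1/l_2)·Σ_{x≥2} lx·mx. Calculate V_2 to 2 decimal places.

lx·mx for x ≥ 2: 0.5152, 0.2565, 0.168, 0.0539, 0.0172 → sum = 1.0108
V_2 = 1.0108 / l_2 = 1.0108 / 0.32 = 3.15875 → 3.16

3.16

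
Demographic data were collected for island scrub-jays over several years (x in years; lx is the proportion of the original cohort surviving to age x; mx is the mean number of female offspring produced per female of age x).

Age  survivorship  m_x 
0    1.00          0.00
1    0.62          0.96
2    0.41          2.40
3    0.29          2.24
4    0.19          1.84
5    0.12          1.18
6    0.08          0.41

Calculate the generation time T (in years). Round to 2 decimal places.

2.48

lx·mx: 0, 0.5952, 0.984, 0.6496, 0.3496, 0.1416, 0.0328 → R0 = 2.7528
x·lx·mx: 0, 0.5952, 1.968, 1.9488, 1.3984, 0.708, 0.1968 → Σ = 6.8152
T = 6.8152 / 2.7528 = 2.475734… → 2.48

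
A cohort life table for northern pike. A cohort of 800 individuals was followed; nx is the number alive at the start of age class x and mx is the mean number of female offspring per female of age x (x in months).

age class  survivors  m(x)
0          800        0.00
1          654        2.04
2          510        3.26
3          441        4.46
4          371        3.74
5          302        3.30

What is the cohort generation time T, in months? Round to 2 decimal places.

2.87

lx = nx/n0 = nx/800: 1, 0.8175, 0.6375, 0.55125, 0.46375, 0.3775
lx·mx: 0, 1.6677, 2.07825, 2.458575…, 1.734425…, 1.24575 → R0 = 9.1847…
x·lx·mx: 0, 1.6677, 4.1565, 7.375725…, 6.9377…, 6.22875 → Σ = 26.366375…
T = 26.366375… / 9.1847… = 2.870684… → 2.87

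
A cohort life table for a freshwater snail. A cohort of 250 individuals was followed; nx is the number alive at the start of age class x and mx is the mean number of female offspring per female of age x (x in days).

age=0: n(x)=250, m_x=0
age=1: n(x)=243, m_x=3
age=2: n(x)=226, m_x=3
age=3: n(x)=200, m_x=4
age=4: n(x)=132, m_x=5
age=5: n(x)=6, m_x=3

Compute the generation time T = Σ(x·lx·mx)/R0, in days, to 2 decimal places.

2.50

lx = nx/n0 = nx/250: 1, 0.972, 0.904, 0.8, 0.528, 0.024
lx·mx: 0, 2.916, 2.712, 3.2, 2.64, 0.072 → R0 = 11.54
x·lx·mx: 0, 2.916, 5.424, 9.6, 10.56, 0.36 → Σ = 28.86
T = 28.86 / 11.54 = 2.500867… → 2.50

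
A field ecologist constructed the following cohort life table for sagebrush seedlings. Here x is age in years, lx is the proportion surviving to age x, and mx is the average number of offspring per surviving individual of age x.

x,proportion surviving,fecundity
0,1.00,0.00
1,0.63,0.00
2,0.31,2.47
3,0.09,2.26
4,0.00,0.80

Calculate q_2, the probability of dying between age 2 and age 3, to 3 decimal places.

q_2 = (l_2 − l_3) / l_2 = (0.31 − 0.09) / 0.31
     = 0.22 / 0.31 = 0.709677… → 0.710

0.710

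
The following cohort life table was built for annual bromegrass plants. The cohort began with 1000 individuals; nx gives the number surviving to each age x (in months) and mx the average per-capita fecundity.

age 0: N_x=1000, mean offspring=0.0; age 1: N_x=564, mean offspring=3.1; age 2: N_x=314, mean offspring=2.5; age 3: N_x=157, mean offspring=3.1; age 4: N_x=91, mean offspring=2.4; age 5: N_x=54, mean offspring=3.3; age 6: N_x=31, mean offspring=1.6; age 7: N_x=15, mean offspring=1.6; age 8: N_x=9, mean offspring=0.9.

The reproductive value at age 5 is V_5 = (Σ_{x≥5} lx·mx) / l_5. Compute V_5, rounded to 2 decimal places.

lx = nx/n0 = nx/1000: 1, 0.564, 0.314, 0.157, 0.091, 0.054, 0.031, 0.015, 0.009
lx·mx for x ≥ 5: 0.1782, 0.0496, 0.024, 0.0081 → sum = 0.2599
V_5 = 0.2599 / l_5 = 0.2599 / 0.054 = 4.812963… → 4.81

4.81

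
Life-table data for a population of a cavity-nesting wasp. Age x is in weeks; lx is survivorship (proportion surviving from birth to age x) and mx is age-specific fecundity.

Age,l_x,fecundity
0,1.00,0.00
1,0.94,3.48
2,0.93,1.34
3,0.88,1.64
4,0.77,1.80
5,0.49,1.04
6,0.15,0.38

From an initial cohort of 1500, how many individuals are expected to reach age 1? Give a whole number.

Expected survivors = N0 · l_1 = 1500 × 0.94 = 1410 → 1410

1410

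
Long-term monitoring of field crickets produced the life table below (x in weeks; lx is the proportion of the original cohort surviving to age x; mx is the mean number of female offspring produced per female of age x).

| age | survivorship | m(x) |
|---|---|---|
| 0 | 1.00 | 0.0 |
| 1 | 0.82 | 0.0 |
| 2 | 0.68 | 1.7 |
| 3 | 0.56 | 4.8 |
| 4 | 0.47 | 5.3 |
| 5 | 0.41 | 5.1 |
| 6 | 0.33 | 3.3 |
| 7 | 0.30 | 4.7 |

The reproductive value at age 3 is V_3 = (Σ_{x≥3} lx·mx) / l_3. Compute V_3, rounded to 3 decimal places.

lx·mx for x ≥ 3: 2.688, 2.491, 2.091, 1.089, 1.41 → sum = 9.769
V_3 = 9.769 / l_3 = 9.769 / 0.56 = 17.444643… → 17.445

17.445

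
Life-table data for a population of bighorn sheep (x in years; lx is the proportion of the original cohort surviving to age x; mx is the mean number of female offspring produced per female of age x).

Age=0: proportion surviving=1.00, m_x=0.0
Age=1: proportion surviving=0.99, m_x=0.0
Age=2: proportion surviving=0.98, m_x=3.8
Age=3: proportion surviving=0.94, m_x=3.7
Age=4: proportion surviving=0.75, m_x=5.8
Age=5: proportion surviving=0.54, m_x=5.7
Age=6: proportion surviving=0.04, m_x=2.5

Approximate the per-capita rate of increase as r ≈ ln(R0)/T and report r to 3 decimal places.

0.773

R0 = Σ lx·mx = 0 + 0 + 3.724 + 3.478 + 4.35 + 3.078 + 0.1 = 14.73
Σ x·lx·mx = 51.272; T = 51.272/14.73 = 3.48079…
r ≈ ln(R0)/T = ln(14.73)/3.48079… = 0.77278… → 0.773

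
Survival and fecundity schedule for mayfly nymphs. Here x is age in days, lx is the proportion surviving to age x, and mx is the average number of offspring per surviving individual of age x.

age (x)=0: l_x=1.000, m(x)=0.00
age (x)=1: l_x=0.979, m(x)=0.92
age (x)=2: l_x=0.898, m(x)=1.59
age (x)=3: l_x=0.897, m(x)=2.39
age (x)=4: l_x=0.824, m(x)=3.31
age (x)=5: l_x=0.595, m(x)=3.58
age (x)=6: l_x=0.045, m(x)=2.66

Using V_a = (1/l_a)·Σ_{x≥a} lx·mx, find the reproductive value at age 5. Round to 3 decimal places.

3.781

lx·mx for x ≥ 5: 2.1301, 0.1197 → sum = 2.2498
V_5 = 2.2498 / l_5 = 2.2498 / 0.595 = 3.781176… → 3.781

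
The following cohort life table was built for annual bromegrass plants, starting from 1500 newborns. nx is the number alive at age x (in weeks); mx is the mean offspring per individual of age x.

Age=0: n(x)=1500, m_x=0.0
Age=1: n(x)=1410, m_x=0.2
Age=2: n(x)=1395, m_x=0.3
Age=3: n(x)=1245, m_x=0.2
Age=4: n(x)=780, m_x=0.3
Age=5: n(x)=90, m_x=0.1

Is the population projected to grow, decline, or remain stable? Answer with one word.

declining

lx = nx/n0 = nx/1500: 1, 0.94, 0.93, 0.83, 0.52, 0.06
R0 = Σ lx·mx = 0 + 0.188 + 0.279 + 0.166 + 0.156 + 0.006 = 0.795
R0 < 1, so the population is declining.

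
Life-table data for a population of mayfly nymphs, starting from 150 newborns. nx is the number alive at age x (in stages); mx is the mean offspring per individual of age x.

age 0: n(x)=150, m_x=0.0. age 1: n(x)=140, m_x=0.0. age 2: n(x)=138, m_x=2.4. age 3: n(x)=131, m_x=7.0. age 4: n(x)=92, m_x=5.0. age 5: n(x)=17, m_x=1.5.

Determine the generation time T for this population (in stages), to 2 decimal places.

lx = nx/n0 = nx/150: 1, 0.93333…, 0.92, 0.87333…, 0.61333…, 0.11333…
lx·mx: 0, 0, 2.208, 6.113333…, 3.066667…, 0.17… → R0 = 11.558…
x·lx·mx: 0, 0, 4.416, 18.34…, 12.266667…, 0.85… → Σ = 35.872667…
T = 35.872667… / 11.558… = 3.103709… → 3.10

3.10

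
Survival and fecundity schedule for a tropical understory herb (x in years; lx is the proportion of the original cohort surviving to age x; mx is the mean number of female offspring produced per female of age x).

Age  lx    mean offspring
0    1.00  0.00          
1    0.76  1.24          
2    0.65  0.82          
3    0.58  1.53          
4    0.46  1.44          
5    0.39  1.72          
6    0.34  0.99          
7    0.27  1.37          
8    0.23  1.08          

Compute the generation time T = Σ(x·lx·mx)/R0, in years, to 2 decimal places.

3.71

lx·mx: 0, 0.9424, 0.533, 0.8874, 0.6624, 0.6708, 0.3366, 0.3699, 0.2484 → R0 = 4.6509
x·lx·mx: 0, 0.9424, 1.066, 2.6622, 2.6496, 3.354, 2.0196, 2.5893, 1.9872 → Σ = 17.2703
T = 17.2703 / 4.6509 = 3.713324… → 3.71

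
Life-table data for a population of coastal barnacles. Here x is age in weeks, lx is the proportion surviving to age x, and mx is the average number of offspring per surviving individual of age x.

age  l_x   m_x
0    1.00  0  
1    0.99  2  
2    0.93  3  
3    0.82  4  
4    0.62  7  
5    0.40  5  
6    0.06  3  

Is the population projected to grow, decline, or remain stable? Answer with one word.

growing

R0 = Σ lx·mx = 0 + 1.98 + 2.79 + 3.28 + 4.34 + 2 + 0.18 = 14.57
R0 > 1, so the population is growing.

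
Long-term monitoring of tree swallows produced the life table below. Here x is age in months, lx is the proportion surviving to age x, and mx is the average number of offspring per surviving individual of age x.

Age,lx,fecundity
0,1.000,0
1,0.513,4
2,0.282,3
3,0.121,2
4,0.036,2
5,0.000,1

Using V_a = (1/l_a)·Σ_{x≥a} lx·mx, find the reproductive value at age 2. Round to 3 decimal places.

4.113

lx·mx for x ≥ 2: 0.846, 0.242, 0.072, 0 → sum = 1.16
V_2 = 1.16 / l_2 = 1.16 / 0.282 = 4.113475… → 4.113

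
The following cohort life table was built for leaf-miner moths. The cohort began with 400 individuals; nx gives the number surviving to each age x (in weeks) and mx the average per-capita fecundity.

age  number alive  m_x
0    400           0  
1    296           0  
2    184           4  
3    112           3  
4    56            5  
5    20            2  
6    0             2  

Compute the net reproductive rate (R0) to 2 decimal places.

lx = nx/n0 = nx/400: 1, 0.74, 0.46, 0.28, 0.14, 0.05, 0
lx·mx by age: 0, 0, 1.84, 0.84, 0.7, 0.1, 0
R0 = Σ lx·mx = 3.48 → 3.48

3.48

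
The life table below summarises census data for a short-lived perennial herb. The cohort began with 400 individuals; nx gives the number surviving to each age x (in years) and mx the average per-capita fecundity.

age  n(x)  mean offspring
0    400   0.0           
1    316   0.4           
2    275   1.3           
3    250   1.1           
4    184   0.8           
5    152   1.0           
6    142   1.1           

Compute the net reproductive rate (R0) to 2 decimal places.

lx = nx/n0 = nx/400: 1, 0.79, 0.6875, 0.625, 0.46, 0.38, 0.355
lx·mx by age: 0, 0.316, 0.89375, 0.6875, 0.368, 0.38, 0.3905
R0 = Σ lx·mx = 3.03575 → 3.04

3.04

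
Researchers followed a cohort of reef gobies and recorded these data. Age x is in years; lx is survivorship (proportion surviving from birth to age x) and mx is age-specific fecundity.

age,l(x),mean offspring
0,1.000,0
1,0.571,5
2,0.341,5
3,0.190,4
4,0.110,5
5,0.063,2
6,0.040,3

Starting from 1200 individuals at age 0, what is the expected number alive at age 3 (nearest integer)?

228

Expected survivors = N0 · l_3 = 1200 × 0.190 = 228 → 228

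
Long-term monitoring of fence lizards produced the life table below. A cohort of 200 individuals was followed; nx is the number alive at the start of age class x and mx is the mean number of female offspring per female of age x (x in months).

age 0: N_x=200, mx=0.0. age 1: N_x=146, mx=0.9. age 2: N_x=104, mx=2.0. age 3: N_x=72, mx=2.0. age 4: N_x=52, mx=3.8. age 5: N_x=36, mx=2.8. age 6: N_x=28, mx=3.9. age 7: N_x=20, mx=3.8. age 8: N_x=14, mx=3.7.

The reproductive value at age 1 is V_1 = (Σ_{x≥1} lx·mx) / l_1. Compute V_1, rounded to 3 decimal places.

lx = nx/n0 = nx/200: 1, 0.73, 0.52, 0.36, 0.26, 0.18, 0.14, 0.1, 0.07
lx·mx for x ≥ 1: 0.657, 1.04, 0.72, 0.988, 0.504, 0.546, 0.38, 0.259 → sum = 5.094
V_1 = 5.094 / l_1 = 5.094 / 0.73 = 6.978082… → 6.978

6.978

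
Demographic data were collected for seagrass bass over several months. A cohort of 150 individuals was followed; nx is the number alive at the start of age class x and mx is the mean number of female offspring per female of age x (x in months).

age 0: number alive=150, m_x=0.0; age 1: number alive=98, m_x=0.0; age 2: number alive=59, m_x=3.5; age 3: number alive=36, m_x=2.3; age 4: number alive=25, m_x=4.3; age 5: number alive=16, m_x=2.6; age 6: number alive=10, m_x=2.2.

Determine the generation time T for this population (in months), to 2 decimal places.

lx = nx/n0 = nx/150: 1, 0.65333…, 0.39333…, 0.24, 0.16667…, 0.10667…, 0.06667…
lx·mx: 0, 0, 1.376667…, 0.552, 0.716667…, 0.277333…, 0.146667… → R0 = 3.069333…
x·lx·mx: 0, 0, 2.753333…, 1.656, 2.866667…, 1.386667…, 0.88… → Σ = 9.542667…
T = 9.542667… / 3.069333… = 3.109036… → 3.11

3.11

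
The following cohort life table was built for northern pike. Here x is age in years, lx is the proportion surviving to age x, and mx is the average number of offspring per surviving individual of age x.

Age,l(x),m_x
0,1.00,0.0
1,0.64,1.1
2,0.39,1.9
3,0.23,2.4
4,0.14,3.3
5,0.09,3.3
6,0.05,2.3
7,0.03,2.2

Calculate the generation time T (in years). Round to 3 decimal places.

2.835

lx·mx: 0, 0.704, 0.741, 0.552, 0.462, 0.297, 0.115, 0.066 → R0 = 2.937
x·lx·mx: 0, 0.704, 1.482, 1.656, 1.848, 1.485, 0.69, 0.462 → Σ = 8.327
T = 8.327 / 2.937 = 2.835206… → 2.835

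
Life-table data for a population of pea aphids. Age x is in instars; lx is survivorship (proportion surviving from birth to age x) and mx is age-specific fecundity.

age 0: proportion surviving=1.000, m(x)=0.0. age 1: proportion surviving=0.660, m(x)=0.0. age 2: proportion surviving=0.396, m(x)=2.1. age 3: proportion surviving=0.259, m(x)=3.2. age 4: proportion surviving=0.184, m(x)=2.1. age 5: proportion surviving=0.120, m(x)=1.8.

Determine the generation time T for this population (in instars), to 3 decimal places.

lx·mx: 0, 0, 0.8316, 0.8288, 0.3864, 0.216 → R0 = 2.2628
x·lx·mx: 0, 0, 1.6632, 2.4864, 1.5456, 1.08 → Σ = 6.7752
T = 6.7752 / 2.2628 = 2.994167… → 2.994

2.994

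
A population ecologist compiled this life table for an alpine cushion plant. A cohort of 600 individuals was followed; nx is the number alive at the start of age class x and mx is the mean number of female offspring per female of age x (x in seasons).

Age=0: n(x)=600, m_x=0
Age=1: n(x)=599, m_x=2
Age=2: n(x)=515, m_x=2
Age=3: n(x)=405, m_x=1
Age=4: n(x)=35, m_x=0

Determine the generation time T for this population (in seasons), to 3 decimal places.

1.699

lx = nx/n0 = nx/600: 1, 0.99833…, 0.85833…, 0.675, 0.05833…
lx·mx: 0, 1.996667…, 1.716667…, 0.675, 0 → R0 = 4.388333…
x·lx·mx: 0, 1.996667…, 3.433333…, 2.025, 0 → Σ = 7.455…
T = 7.455… / 4.388333… = 1.698823… → 1.699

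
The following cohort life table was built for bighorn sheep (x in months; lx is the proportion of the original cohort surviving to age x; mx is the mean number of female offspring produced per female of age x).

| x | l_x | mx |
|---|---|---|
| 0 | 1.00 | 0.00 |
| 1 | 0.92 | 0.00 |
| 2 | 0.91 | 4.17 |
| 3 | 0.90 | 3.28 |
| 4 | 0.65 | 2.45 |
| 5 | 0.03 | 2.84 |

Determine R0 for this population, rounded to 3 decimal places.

8.424

lx·mx by age: 0, 0, 3.7947, 2.952, 1.5925, 0.0852
R0 = Σ lx·mx = 8.4244 → 8.424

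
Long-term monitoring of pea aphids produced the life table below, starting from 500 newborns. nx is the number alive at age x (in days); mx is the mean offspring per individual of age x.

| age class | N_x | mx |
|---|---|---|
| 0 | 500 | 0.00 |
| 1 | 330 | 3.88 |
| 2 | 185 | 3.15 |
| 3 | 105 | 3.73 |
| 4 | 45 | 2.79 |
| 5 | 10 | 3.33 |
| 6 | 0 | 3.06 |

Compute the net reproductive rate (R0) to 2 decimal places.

lx = nx/n0 = nx/500: 1, 0.66, 0.37, 0.21, 0.09, 0.02, 0
lx·mx by age: 0, 2.5608, 1.1655, 0.7833, 0.2511, 0.0666, 0
R0 = Σ lx·mx = 4.8273 → 4.83

4.83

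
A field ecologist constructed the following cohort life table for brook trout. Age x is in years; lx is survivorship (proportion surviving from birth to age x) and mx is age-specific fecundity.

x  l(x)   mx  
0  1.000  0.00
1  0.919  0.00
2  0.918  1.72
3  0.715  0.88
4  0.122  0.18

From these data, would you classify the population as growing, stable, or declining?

growing

R0 = Σ lx·mx = 0 + 0 + 1.57896 + 0.6292 + 0.02196 = 2.23012
R0 > 1, so the population is growing.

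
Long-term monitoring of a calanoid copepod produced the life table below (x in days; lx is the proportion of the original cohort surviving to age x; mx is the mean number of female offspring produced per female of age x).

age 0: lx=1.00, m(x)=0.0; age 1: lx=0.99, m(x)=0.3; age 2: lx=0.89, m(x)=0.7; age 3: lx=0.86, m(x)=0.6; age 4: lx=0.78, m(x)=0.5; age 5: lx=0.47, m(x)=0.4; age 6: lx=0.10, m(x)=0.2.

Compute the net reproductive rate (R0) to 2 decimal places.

lx·mx by age: 0, 0.297, 0.623, 0.516, 0.39, 0.188, 0.02
R0 = Σ lx·mx = 2.034 → 2.03

2.03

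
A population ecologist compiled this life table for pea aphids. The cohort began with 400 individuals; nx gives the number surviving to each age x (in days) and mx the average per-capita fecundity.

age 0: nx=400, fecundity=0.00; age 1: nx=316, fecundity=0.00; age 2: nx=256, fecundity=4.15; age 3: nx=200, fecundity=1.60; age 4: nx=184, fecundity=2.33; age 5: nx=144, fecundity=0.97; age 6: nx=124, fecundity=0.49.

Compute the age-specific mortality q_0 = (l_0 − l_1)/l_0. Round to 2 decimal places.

0.21

lx = nx/n0 = nx/400: 1, 0.79, 0.64, 0.5, 0.46, 0.36, 0.31
q_0 = (l_0 − l_1) / l_0 = (1 − 0.79) / 1
     = 0.21 / 1 = 0.21 → 0.21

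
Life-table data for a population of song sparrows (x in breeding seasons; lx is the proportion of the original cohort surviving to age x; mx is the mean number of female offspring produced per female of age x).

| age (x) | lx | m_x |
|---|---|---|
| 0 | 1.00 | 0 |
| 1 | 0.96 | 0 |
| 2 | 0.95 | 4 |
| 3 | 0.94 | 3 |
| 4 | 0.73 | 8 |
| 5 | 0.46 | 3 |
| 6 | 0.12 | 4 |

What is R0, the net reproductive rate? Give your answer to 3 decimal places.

lx·mx by age: 0, 0, 3.8, 2.82, 5.84, 1.38, 0.48
R0 = Σ lx·mx = 14.32 → 14.320

14.320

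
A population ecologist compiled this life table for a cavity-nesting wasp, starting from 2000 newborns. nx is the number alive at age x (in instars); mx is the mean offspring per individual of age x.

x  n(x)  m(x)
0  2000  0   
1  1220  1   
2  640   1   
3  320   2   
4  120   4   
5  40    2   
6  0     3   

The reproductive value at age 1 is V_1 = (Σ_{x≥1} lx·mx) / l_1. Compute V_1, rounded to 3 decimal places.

lx = nx/n0 = nx/2000: 1, 0.61, 0.32, 0.16, 0.06, 0.02, 0
lx·mx for x ≥ 1: 0.61, 0.32, 0.32, 0.24, 0.04, 0 → sum = 1.53
V_1 = 1.53 / l_1 = 1.53 / 0.61 = 2.508197… → 2.508

2.508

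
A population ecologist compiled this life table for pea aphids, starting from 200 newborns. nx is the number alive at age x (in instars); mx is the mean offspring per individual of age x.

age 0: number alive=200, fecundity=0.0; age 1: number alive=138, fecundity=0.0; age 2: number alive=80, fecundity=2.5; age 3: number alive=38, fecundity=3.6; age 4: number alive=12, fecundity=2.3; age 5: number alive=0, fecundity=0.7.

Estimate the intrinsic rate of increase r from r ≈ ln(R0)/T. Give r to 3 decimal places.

lx = nx/n0 = nx/200: 1, 0.69, 0.4, 0.19, 0.06, 0
R0 = Σ lx·mx = 0 + 0 + 1 + 0.684 + 0.138 + 0 = 1.822
Σ x·lx·mx = 4.604; T = 4.604/1.822 = 2.52689…
r ≈ ln(R0)/T = ln(1.822)/2.52689… = 0.23742… → 0.237

0.237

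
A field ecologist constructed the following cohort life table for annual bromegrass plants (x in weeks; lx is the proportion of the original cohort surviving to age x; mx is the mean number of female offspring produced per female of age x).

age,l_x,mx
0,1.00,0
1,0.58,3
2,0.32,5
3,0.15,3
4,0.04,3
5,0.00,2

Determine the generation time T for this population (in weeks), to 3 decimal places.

1.731

lx·mx: 0, 1.74, 1.6, 0.45, 0.12, 0 → R0 = 3.91
x·lx·mx: 0, 1.74, 3.2, 1.35, 0.48, 0 → Σ = 6.77
T = 6.77 / 3.91 = 1.731458… → 1.731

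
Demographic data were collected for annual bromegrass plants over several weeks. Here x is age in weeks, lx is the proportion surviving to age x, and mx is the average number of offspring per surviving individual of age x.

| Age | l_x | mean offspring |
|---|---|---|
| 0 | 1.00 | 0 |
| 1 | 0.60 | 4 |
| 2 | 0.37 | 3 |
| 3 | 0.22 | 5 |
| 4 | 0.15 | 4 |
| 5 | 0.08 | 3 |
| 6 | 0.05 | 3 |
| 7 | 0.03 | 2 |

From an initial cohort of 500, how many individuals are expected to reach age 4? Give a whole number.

75

Expected survivors = N0 · l_4 = 500 × 0.15 = 75 → 75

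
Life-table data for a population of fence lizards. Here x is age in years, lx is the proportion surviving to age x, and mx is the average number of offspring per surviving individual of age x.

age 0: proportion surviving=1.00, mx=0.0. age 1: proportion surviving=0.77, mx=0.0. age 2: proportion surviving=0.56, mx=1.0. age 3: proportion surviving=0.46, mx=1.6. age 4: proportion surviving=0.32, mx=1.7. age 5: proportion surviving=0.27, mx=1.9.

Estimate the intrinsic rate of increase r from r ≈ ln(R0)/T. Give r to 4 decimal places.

0.2495

R0 = Σ lx·mx = 0 + 0 + 0.56 + 0.736 + 0.544 + 0.513 = 2.353
Σ x·lx·mx = 8.069; T = 8.069/2.353 = 3.42924…
r ≈ ln(R0)/T = ln(2.353)/3.42924… = 0.249528… → 0.2495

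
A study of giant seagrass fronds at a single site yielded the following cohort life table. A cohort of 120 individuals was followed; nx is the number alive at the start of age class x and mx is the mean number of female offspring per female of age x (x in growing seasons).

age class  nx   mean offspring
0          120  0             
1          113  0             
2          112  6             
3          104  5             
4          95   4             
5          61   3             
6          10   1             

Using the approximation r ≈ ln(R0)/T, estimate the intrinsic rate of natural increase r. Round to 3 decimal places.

lx = nx/n0 = nx/120: 1, 0.94167…, 0.93333…, 0.86667…, 0.79167…, 0.50833…, 0.08333…
R0 = Σ lx·mx = 0 + 0 + 5.6… + 4.33333… + 3.16667… + 1.525… + 0.08333… = 14.708333…
Σ x·lx·mx = 44.991667…; T = 44.991667…/14.708333… = 3.05892…
r ≈ ln(R0)/T = ln(14.708333…)/3.05892… = 0.87888… → 0.879

0.879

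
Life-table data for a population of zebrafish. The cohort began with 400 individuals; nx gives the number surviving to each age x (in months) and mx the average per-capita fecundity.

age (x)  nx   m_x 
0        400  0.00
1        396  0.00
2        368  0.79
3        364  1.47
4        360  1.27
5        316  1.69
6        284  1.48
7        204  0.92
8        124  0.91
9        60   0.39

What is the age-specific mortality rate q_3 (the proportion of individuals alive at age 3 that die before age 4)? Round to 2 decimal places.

0.01

lx = nx/n0 = nx/400: 1, 0.99, 0.92, 0.91, 0.9, 0.79, 0.71, 0.51, 0.31, 0.15
q_3 = (l_3 − l_4) / l_3 = (0.91 − 0.9) / 0.91
     = 0.01 / 0.91 = 0.010989… → 0.01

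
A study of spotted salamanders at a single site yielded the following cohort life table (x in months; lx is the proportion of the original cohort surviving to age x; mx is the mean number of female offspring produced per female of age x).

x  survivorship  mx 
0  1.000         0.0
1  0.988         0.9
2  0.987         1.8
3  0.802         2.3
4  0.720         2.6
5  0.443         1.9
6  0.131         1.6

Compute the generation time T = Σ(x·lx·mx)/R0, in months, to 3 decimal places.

3.085

lx·mx: 0, 0.8892, 1.7766, 1.8446, 1.872, 0.8417, 0.2096 → R0 = 7.4337
x·lx·mx: 0, 0.8892, 3.5532, 5.5338, 7.488, 4.2085, 1.2576 → Σ = 22.9303
T = 22.9303 / 7.4337 = 3.084642… → 3.085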